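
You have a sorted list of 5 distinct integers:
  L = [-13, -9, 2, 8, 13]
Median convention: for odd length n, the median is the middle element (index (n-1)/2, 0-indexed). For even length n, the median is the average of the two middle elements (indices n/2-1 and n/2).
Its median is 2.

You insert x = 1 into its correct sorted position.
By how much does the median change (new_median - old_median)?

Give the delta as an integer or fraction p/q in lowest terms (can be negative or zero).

Answer: -1/2

Derivation:
Old median = 2
After inserting x = 1: new sorted = [-13, -9, 1, 2, 8, 13]
New median = 3/2
Delta = 3/2 - 2 = -1/2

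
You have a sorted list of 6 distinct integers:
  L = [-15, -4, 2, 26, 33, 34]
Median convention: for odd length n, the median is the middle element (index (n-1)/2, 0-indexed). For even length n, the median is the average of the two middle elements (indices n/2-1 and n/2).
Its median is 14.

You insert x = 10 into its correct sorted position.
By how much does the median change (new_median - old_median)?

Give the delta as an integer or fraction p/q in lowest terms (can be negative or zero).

Answer: -4

Derivation:
Old median = 14
After inserting x = 10: new sorted = [-15, -4, 2, 10, 26, 33, 34]
New median = 10
Delta = 10 - 14 = -4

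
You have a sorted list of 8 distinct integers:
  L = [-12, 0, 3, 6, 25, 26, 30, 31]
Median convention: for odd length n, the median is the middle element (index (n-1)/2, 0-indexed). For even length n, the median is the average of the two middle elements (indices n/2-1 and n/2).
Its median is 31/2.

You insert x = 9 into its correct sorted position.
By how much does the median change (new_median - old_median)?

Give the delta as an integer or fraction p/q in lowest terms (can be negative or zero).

Old median = 31/2
After inserting x = 9: new sorted = [-12, 0, 3, 6, 9, 25, 26, 30, 31]
New median = 9
Delta = 9 - 31/2 = -13/2

Answer: -13/2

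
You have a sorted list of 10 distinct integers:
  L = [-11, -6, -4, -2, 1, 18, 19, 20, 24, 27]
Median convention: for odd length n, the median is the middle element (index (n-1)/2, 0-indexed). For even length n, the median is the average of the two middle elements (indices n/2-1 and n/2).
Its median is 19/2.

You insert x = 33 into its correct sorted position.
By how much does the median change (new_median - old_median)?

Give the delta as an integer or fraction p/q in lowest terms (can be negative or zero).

Old median = 19/2
After inserting x = 33: new sorted = [-11, -6, -4, -2, 1, 18, 19, 20, 24, 27, 33]
New median = 18
Delta = 18 - 19/2 = 17/2

Answer: 17/2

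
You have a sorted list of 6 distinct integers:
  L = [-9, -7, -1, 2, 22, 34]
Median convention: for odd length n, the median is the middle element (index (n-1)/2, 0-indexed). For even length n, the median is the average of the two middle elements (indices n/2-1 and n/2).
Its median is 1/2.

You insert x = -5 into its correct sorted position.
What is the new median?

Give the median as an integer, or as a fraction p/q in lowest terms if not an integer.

Old list (sorted, length 6): [-9, -7, -1, 2, 22, 34]
Old median = 1/2
Insert x = -5
Old length even (6). Middle pair: indices 2,3 = -1,2.
New length odd (7). New median = single middle element.
x = -5: 2 elements are < x, 4 elements are > x.
New sorted list: [-9, -7, -5, -1, 2, 22, 34]
New median = -1

Answer: -1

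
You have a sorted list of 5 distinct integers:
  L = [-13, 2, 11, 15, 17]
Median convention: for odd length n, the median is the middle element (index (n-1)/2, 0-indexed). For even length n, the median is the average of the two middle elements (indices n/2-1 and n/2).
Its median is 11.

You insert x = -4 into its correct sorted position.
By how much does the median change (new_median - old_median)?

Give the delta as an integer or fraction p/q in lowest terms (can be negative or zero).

Old median = 11
After inserting x = -4: new sorted = [-13, -4, 2, 11, 15, 17]
New median = 13/2
Delta = 13/2 - 11 = -9/2

Answer: -9/2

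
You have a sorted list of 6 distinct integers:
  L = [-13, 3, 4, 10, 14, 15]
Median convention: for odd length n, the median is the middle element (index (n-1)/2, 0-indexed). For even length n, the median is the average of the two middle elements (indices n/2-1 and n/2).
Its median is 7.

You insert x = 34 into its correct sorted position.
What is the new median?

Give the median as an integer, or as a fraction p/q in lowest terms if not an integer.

Answer: 10

Derivation:
Old list (sorted, length 6): [-13, 3, 4, 10, 14, 15]
Old median = 7
Insert x = 34
Old length even (6). Middle pair: indices 2,3 = 4,10.
New length odd (7). New median = single middle element.
x = 34: 6 elements are < x, 0 elements are > x.
New sorted list: [-13, 3, 4, 10, 14, 15, 34]
New median = 10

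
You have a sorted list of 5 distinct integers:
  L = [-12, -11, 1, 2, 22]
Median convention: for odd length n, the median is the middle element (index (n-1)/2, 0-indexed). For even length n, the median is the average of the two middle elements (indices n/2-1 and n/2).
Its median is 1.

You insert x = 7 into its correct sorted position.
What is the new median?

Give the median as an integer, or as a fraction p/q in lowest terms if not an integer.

Answer: 3/2

Derivation:
Old list (sorted, length 5): [-12, -11, 1, 2, 22]
Old median = 1
Insert x = 7
Old length odd (5). Middle was index 2 = 1.
New length even (6). New median = avg of two middle elements.
x = 7: 4 elements are < x, 1 elements are > x.
New sorted list: [-12, -11, 1, 2, 7, 22]
New median = 3/2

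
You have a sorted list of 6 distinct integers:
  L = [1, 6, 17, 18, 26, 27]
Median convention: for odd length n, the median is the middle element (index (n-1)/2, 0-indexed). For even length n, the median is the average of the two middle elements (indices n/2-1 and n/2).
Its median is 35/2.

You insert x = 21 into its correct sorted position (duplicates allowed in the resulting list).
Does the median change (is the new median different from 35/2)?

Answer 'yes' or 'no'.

Old median = 35/2
Insert x = 21
New median = 18
Changed? yes

Answer: yes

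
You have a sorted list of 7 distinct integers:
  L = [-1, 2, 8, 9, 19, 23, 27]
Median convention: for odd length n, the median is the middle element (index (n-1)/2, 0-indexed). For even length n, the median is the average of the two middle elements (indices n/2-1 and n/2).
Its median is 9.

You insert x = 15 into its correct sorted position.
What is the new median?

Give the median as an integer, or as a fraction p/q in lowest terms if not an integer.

Old list (sorted, length 7): [-1, 2, 8, 9, 19, 23, 27]
Old median = 9
Insert x = 15
Old length odd (7). Middle was index 3 = 9.
New length even (8). New median = avg of two middle elements.
x = 15: 4 elements are < x, 3 elements are > x.
New sorted list: [-1, 2, 8, 9, 15, 19, 23, 27]
New median = 12

Answer: 12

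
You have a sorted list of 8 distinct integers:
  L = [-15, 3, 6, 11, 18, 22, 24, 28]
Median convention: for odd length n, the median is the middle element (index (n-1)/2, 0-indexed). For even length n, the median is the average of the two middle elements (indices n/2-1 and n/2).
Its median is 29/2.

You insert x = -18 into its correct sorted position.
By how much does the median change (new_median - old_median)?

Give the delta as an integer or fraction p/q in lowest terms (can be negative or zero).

Old median = 29/2
After inserting x = -18: new sorted = [-18, -15, 3, 6, 11, 18, 22, 24, 28]
New median = 11
Delta = 11 - 29/2 = -7/2

Answer: -7/2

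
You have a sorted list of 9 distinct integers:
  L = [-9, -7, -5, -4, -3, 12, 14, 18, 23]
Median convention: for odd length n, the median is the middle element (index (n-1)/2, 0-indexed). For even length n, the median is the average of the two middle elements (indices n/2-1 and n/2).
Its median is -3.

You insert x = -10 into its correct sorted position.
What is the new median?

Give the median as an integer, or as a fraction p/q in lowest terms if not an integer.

Answer: -7/2

Derivation:
Old list (sorted, length 9): [-9, -7, -5, -4, -3, 12, 14, 18, 23]
Old median = -3
Insert x = -10
Old length odd (9). Middle was index 4 = -3.
New length even (10). New median = avg of two middle elements.
x = -10: 0 elements are < x, 9 elements are > x.
New sorted list: [-10, -9, -7, -5, -4, -3, 12, 14, 18, 23]
New median = -7/2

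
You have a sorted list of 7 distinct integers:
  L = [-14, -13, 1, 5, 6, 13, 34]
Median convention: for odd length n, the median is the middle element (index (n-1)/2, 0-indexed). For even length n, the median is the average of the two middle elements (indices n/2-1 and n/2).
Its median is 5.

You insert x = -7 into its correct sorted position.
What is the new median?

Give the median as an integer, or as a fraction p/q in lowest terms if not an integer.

Old list (sorted, length 7): [-14, -13, 1, 5, 6, 13, 34]
Old median = 5
Insert x = -7
Old length odd (7). Middle was index 3 = 5.
New length even (8). New median = avg of two middle elements.
x = -7: 2 elements are < x, 5 elements are > x.
New sorted list: [-14, -13, -7, 1, 5, 6, 13, 34]
New median = 3

Answer: 3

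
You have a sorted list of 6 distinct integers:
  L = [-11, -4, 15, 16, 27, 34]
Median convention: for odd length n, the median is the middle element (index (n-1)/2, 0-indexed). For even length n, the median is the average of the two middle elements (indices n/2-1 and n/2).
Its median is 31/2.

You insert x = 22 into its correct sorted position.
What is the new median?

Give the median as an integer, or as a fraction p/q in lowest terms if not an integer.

Old list (sorted, length 6): [-11, -4, 15, 16, 27, 34]
Old median = 31/2
Insert x = 22
Old length even (6). Middle pair: indices 2,3 = 15,16.
New length odd (7). New median = single middle element.
x = 22: 4 elements are < x, 2 elements are > x.
New sorted list: [-11, -4, 15, 16, 22, 27, 34]
New median = 16

Answer: 16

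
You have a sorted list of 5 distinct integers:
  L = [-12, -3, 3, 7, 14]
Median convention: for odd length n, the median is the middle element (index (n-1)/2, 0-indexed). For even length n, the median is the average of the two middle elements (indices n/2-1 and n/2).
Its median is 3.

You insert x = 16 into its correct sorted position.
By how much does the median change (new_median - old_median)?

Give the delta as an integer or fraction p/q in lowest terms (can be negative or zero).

Answer: 2

Derivation:
Old median = 3
After inserting x = 16: new sorted = [-12, -3, 3, 7, 14, 16]
New median = 5
Delta = 5 - 3 = 2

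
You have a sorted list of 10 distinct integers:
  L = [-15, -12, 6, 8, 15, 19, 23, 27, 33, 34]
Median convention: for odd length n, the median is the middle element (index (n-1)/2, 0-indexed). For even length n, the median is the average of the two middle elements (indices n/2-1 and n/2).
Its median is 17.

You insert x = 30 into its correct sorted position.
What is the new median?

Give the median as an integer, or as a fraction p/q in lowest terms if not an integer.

Old list (sorted, length 10): [-15, -12, 6, 8, 15, 19, 23, 27, 33, 34]
Old median = 17
Insert x = 30
Old length even (10). Middle pair: indices 4,5 = 15,19.
New length odd (11). New median = single middle element.
x = 30: 8 elements are < x, 2 elements are > x.
New sorted list: [-15, -12, 6, 8, 15, 19, 23, 27, 30, 33, 34]
New median = 19

Answer: 19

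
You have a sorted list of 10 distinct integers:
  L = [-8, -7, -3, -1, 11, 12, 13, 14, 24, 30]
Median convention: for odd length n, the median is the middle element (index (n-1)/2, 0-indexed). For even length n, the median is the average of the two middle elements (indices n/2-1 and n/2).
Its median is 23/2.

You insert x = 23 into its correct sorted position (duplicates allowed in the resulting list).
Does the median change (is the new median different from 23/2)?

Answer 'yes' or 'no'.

Answer: yes

Derivation:
Old median = 23/2
Insert x = 23
New median = 12
Changed? yes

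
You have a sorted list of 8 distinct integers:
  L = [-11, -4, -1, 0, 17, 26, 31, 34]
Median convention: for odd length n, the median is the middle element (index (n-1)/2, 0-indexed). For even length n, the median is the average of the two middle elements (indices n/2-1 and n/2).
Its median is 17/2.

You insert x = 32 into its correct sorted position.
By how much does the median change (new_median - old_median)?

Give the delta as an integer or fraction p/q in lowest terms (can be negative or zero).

Old median = 17/2
After inserting x = 32: new sorted = [-11, -4, -1, 0, 17, 26, 31, 32, 34]
New median = 17
Delta = 17 - 17/2 = 17/2

Answer: 17/2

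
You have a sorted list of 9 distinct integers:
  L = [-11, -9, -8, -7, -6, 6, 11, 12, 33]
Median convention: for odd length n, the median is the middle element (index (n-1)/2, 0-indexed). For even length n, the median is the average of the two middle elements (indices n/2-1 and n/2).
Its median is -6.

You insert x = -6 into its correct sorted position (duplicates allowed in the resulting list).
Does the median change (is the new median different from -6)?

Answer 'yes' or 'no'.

Answer: no

Derivation:
Old median = -6
Insert x = -6
New median = -6
Changed? no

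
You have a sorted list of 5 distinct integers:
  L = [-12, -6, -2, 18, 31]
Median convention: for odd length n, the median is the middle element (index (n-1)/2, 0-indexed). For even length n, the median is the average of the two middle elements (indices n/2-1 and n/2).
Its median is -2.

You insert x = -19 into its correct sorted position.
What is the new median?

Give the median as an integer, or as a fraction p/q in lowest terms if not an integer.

Old list (sorted, length 5): [-12, -6, -2, 18, 31]
Old median = -2
Insert x = -19
Old length odd (5). Middle was index 2 = -2.
New length even (6). New median = avg of two middle elements.
x = -19: 0 elements are < x, 5 elements are > x.
New sorted list: [-19, -12, -6, -2, 18, 31]
New median = -4

Answer: -4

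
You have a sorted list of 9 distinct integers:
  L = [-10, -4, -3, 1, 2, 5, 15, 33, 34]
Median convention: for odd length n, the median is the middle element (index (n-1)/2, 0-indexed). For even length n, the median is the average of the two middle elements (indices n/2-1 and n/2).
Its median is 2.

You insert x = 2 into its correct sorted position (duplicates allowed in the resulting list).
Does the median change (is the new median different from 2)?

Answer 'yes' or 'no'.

Answer: no

Derivation:
Old median = 2
Insert x = 2
New median = 2
Changed? no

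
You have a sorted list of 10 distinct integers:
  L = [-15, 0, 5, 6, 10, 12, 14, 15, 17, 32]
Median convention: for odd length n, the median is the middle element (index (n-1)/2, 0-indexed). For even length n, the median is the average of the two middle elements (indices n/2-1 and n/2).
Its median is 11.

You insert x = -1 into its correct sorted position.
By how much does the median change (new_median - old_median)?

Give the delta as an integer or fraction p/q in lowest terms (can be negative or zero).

Answer: -1

Derivation:
Old median = 11
After inserting x = -1: new sorted = [-15, -1, 0, 5, 6, 10, 12, 14, 15, 17, 32]
New median = 10
Delta = 10 - 11 = -1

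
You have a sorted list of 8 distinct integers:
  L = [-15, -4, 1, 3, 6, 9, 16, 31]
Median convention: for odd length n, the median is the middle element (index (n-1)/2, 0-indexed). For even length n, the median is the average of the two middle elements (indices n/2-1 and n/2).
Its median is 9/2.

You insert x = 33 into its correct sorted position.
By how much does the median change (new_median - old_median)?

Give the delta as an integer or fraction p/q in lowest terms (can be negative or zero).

Answer: 3/2

Derivation:
Old median = 9/2
After inserting x = 33: new sorted = [-15, -4, 1, 3, 6, 9, 16, 31, 33]
New median = 6
Delta = 6 - 9/2 = 3/2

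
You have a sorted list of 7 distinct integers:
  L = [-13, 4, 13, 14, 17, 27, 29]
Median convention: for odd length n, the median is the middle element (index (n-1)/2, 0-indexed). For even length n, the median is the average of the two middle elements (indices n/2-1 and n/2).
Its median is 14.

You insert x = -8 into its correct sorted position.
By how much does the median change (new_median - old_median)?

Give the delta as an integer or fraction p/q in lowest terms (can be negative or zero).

Old median = 14
After inserting x = -8: new sorted = [-13, -8, 4, 13, 14, 17, 27, 29]
New median = 27/2
Delta = 27/2 - 14 = -1/2

Answer: -1/2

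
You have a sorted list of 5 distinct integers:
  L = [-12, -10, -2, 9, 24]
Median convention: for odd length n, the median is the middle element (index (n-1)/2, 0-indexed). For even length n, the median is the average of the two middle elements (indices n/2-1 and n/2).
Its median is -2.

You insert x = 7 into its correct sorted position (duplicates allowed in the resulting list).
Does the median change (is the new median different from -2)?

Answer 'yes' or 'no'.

Answer: yes

Derivation:
Old median = -2
Insert x = 7
New median = 5/2
Changed? yes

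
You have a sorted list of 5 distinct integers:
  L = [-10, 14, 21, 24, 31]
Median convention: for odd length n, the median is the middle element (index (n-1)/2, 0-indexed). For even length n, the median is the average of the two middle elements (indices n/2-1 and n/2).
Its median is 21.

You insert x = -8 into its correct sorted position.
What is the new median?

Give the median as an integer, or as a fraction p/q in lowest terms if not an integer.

Answer: 35/2

Derivation:
Old list (sorted, length 5): [-10, 14, 21, 24, 31]
Old median = 21
Insert x = -8
Old length odd (5). Middle was index 2 = 21.
New length even (6). New median = avg of two middle elements.
x = -8: 1 elements are < x, 4 elements are > x.
New sorted list: [-10, -8, 14, 21, 24, 31]
New median = 35/2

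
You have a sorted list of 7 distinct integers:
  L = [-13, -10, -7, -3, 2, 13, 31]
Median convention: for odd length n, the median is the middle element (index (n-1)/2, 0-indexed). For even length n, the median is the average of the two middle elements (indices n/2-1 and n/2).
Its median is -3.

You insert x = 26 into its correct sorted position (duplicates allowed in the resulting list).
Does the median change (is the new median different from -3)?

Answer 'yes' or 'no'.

Old median = -3
Insert x = 26
New median = -1/2
Changed? yes

Answer: yes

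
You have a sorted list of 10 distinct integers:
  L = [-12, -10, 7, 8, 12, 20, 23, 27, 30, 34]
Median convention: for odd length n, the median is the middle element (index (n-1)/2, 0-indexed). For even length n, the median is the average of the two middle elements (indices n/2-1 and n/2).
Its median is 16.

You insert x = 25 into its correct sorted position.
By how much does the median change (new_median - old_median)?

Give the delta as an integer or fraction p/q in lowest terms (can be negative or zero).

Answer: 4

Derivation:
Old median = 16
After inserting x = 25: new sorted = [-12, -10, 7, 8, 12, 20, 23, 25, 27, 30, 34]
New median = 20
Delta = 20 - 16 = 4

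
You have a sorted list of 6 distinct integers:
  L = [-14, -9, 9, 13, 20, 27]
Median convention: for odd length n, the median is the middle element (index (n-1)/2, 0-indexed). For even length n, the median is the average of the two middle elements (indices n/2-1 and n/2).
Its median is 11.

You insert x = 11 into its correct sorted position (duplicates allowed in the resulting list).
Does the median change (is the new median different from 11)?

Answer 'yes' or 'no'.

Old median = 11
Insert x = 11
New median = 11
Changed? no

Answer: no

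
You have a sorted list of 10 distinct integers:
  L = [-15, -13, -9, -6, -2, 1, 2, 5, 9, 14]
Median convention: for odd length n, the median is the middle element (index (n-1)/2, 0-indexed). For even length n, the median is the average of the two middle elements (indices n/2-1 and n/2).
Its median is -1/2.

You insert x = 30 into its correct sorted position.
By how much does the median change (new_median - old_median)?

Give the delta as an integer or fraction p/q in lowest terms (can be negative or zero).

Old median = -1/2
After inserting x = 30: new sorted = [-15, -13, -9, -6, -2, 1, 2, 5, 9, 14, 30]
New median = 1
Delta = 1 - -1/2 = 3/2

Answer: 3/2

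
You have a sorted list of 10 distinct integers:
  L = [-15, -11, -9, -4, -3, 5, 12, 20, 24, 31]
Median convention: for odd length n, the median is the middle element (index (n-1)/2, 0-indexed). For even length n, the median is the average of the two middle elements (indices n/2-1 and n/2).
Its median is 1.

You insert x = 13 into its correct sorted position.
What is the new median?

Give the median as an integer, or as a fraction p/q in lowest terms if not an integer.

Answer: 5

Derivation:
Old list (sorted, length 10): [-15, -11, -9, -4, -3, 5, 12, 20, 24, 31]
Old median = 1
Insert x = 13
Old length even (10). Middle pair: indices 4,5 = -3,5.
New length odd (11). New median = single middle element.
x = 13: 7 elements are < x, 3 elements are > x.
New sorted list: [-15, -11, -9, -4, -3, 5, 12, 13, 20, 24, 31]
New median = 5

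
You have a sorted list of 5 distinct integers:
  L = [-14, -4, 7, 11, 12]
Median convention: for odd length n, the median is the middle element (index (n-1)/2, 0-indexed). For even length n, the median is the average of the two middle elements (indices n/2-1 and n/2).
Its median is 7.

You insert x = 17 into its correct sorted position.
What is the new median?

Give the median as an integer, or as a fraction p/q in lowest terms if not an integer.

Answer: 9

Derivation:
Old list (sorted, length 5): [-14, -4, 7, 11, 12]
Old median = 7
Insert x = 17
Old length odd (5). Middle was index 2 = 7.
New length even (6). New median = avg of two middle elements.
x = 17: 5 elements are < x, 0 elements are > x.
New sorted list: [-14, -4, 7, 11, 12, 17]
New median = 9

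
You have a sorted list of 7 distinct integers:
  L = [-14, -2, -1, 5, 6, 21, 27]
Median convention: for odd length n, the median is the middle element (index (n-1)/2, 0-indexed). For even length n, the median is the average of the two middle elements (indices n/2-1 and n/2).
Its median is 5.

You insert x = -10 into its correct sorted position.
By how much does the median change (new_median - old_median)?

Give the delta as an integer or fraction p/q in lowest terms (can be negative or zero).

Answer: -3

Derivation:
Old median = 5
After inserting x = -10: new sorted = [-14, -10, -2, -1, 5, 6, 21, 27]
New median = 2
Delta = 2 - 5 = -3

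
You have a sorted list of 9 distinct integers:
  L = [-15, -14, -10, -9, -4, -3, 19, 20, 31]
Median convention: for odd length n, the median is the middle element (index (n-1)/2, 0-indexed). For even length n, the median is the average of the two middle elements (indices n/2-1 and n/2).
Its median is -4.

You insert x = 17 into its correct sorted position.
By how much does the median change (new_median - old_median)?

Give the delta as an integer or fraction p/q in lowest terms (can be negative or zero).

Old median = -4
After inserting x = 17: new sorted = [-15, -14, -10, -9, -4, -3, 17, 19, 20, 31]
New median = -7/2
Delta = -7/2 - -4 = 1/2

Answer: 1/2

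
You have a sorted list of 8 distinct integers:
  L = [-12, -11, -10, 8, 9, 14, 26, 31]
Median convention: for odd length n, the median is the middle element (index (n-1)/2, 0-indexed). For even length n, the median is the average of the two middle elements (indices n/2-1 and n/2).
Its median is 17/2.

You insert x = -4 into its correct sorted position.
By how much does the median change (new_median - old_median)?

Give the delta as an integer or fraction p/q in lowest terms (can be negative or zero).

Answer: -1/2

Derivation:
Old median = 17/2
After inserting x = -4: new sorted = [-12, -11, -10, -4, 8, 9, 14, 26, 31]
New median = 8
Delta = 8 - 17/2 = -1/2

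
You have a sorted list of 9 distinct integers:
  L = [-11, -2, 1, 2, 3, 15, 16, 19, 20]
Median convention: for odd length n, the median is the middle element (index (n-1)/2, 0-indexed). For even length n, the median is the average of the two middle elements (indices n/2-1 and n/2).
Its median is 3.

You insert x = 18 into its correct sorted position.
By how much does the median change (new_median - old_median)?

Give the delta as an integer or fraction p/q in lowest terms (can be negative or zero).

Old median = 3
After inserting x = 18: new sorted = [-11, -2, 1, 2, 3, 15, 16, 18, 19, 20]
New median = 9
Delta = 9 - 3 = 6

Answer: 6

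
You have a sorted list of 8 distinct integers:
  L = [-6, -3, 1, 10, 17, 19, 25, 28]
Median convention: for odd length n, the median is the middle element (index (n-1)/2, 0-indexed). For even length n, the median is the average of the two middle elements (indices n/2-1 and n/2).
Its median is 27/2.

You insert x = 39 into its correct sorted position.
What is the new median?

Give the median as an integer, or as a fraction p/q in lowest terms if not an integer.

Answer: 17

Derivation:
Old list (sorted, length 8): [-6, -3, 1, 10, 17, 19, 25, 28]
Old median = 27/2
Insert x = 39
Old length even (8). Middle pair: indices 3,4 = 10,17.
New length odd (9). New median = single middle element.
x = 39: 8 elements are < x, 0 elements are > x.
New sorted list: [-6, -3, 1, 10, 17, 19, 25, 28, 39]
New median = 17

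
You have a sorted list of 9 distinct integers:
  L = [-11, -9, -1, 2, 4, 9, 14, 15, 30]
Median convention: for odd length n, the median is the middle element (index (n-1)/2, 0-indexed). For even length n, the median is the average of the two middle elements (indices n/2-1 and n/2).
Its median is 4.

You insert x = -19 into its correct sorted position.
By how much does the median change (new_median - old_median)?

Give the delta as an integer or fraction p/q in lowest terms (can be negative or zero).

Old median = 4
After inserting x = -19: new sorted = [-19, -11, -9, -1, 2, 4, 9, 14, 15, 30]
New median = 3
Delta = 3 - 4 = -1

Answer: -1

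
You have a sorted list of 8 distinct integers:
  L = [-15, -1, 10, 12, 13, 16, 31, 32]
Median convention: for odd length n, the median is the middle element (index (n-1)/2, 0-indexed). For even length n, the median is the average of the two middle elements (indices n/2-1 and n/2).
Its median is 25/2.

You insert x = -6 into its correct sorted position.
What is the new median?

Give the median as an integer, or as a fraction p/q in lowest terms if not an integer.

Old list (sorted, length 8): [-15, -1, 10, 12, 13, 16, 31, 32]
Old median = 25/2
Insert x = -6
Old length even (8). Middle pair: indices 3,4 = 12,13.
New length odd (9). New median = single middle element.
x = -6: 1 elements are < x, 7 elements are > x.
New sorted list: [-15, -6, -1, 10, 12, 13, 16, 31, 32]
New median = 12

Answer: 12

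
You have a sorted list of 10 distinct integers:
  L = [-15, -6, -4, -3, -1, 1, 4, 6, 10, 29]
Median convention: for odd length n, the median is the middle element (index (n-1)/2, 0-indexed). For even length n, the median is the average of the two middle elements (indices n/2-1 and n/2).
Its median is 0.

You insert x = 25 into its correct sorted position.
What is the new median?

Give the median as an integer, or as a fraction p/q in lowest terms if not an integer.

Answer: 1

Derivation:
Old list (sorted, length 10): [-15, -6, -4, -3, -1, 1, 4, 6, 10, 29]
Old median = 0
Insert x = 25
Old length even (10). Middle pair: indices 4,5 = -1,1.
New length odd (11). New median = single middle element.
x = 25: 9 elements are < x, 1 elements are > x.
New sorted list: [-15, -6, -4, -3, -1, 1, 4, 6, 10, 25, 29]
New median = 1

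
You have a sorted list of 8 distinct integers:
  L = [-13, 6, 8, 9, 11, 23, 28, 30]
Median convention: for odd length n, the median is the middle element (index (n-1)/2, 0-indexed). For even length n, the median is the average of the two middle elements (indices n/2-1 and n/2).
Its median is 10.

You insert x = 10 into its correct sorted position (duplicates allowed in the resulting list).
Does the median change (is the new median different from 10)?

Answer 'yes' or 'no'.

Old median = 10
Insert x = 10
New median = 10
Changed? no

Answer: no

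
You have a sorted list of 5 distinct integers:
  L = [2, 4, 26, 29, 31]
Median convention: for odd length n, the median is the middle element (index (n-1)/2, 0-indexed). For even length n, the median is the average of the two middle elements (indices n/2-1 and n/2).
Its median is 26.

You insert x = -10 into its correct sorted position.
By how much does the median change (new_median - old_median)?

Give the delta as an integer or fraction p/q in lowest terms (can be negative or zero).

Old median = 26
After inserting x = -10: new sorted = [-10, 2, 4, 26, 29, 31]
New median = 15
Delta = 15 - 26 = -11

Answer: -11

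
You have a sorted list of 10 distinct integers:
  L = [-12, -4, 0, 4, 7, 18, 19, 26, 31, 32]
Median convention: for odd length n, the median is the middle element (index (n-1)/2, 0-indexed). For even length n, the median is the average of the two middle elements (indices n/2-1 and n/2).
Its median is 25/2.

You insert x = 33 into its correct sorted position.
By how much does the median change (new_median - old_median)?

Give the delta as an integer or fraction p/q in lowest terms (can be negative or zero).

Answer: 11/2

Derivation:
Old median = 25/2
After inserting x = 33: new sorted = [-12, -4, 0, 4, 7, 18, 19, 26, 31, 32, 33]
New median = 18
Delta = 18 - 25/2 = 11/2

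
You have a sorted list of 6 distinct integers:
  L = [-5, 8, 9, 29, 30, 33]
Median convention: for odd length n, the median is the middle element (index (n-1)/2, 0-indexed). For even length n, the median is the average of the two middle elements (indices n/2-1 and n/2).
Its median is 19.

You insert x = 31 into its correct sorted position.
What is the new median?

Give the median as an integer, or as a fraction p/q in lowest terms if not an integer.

Answer: 29

Derivation:
Old list (sorted, length 6): [-5, 8, 9, 29, 30, 33]
Old median = 19
Insert x = 31
Old length even (6). Middle pair: indices 2,3 = 9,29.
New length odd (7). New median = single middle element.
x = 31: 5 elements are < x, 1 elements are > x.
New sorted list: [-5, 8, 9, 29, 30, 31, 33]
New median = 29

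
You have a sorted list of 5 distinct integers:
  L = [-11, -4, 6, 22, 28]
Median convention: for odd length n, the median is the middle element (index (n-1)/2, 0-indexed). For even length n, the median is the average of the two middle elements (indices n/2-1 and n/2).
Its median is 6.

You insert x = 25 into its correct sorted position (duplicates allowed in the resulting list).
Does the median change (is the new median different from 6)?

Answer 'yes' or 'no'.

Old median = 6
Insert x = 25
New median = 14
Changed? yes

Answer: yes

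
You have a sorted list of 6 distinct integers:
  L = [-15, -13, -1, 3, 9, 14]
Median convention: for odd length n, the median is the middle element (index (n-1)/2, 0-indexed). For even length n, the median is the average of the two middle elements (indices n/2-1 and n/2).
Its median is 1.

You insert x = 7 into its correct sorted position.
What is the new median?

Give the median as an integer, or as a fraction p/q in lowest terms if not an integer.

Old list (sorted, length 6): [-15, -13, -1, 3, 9, 14]
Old median = 1
Insert x = 7
Old length even (6). Middle pair: indices 2,3 = -1,3.
New length odd (7). New median = single middle element.
x = 7: 4 elements are < x, 2 elements are > x.
New sorted list: [-15, -13, -1, 3, 7, 9, 14]
New median = 3

Answer: 3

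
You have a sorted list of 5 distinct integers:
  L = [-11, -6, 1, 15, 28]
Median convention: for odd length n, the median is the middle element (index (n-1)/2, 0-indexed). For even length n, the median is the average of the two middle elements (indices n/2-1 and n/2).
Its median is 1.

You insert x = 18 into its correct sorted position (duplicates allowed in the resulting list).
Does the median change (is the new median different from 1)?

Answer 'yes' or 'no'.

Old median = 1
Insert x = 18
New median = 8
Changed? yes

Answer: yes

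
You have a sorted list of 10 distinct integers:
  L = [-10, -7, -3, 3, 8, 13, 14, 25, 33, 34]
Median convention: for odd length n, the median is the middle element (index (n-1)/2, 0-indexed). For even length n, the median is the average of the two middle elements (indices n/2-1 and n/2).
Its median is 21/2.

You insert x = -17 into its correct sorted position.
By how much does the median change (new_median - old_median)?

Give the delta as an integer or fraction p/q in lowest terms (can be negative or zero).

Answer: -5/2

Derivation:
Old median = 21/2
After inserting x = -17: new sorted = [-17, -10, -7, -3, 3, 8, 13, 14, 25, 33, 34]
New median = 8
Delta = 8 - 21/2 = -5/2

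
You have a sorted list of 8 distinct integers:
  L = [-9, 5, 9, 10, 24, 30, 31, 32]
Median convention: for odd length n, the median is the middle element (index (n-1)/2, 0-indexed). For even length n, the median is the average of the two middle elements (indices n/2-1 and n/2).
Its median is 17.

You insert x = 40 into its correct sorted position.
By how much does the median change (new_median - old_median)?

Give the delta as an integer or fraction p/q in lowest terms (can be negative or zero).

Answer: 7

Derivation:
Old median = 17
After inserting x = 40: new sorted = [-9, 5, 9, 10, 24, 30, 31, 32, 40]
New median = 24
Delta = 24 - 17 = 7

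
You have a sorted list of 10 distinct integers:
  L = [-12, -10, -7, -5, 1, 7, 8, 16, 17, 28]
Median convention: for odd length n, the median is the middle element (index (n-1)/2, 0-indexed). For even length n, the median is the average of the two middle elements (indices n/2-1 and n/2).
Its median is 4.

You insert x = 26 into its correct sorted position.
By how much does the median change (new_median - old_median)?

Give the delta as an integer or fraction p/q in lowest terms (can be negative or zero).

Answer: 3

Derivation:
Old median = 4
After inserting x = 26: new sorted = [-12, -10, -7, -5, 1, 7, 8, 16, 17, 26, 28]
New median = 7
Delta = 7 - 4 = 3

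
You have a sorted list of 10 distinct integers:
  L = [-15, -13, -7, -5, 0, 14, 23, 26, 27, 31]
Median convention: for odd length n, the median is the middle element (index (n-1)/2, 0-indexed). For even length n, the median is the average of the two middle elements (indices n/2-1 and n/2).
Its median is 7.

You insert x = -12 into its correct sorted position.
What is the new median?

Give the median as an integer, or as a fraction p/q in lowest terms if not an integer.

Answer: 0

Derivation:
Old list (sorted, length 10): [-15, -13, -7, -5, 0, 14, 23, 26, 27, 31]
Old median = 7
Insert x = -12
Old length even (10). Middle pair: indices 4,5 = 0,14.
New length odd (11). New median = single middle element.
x = -12: 2 elements are < x, 8 elements are > x.
New sorted list: [-15, -13, -12, -7, -5, 0, 14, 23, 26, 27, 31]
New median = 0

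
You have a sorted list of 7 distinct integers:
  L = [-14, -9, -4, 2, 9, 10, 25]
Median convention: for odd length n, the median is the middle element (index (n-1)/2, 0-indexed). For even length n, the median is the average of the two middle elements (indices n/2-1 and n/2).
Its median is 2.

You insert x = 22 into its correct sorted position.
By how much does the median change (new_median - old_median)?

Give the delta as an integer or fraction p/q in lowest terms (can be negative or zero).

Answer: 7/2

Derivation:
Old median = 2
After inserting x = 22: new sorted = [-14, -9, -4, 2, 9, 10, 22, 25]
New median = 11/2
Delta = 11/2 - 2 = 7/2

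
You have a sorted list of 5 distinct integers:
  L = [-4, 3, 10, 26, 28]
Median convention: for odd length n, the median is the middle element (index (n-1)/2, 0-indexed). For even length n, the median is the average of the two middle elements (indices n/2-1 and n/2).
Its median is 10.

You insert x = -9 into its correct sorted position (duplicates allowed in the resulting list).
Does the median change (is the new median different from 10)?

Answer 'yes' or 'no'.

Old median = 10
Insert x = -9
New median = 13/2
Changed? yes

Answer: yes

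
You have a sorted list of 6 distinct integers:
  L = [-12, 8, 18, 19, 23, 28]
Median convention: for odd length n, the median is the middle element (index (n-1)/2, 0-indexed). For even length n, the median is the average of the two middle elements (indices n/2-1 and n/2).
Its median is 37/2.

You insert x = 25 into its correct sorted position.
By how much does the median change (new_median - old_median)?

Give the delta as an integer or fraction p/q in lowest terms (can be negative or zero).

Old median = 37/2
After inserting x = 25: new sorted = [-12, 8, 18, 19, 23, 25, 28]
New median = 19
Delta = 19 - 37/2 = 1/2

Answer: 1/2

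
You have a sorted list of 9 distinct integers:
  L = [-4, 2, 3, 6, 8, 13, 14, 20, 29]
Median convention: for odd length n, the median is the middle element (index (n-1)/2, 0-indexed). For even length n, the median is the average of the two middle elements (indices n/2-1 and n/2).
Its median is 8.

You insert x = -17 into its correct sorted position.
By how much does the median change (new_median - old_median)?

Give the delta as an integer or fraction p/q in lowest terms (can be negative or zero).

Answer: -1

Derivation:
Old median = 8
After inserting x = -17: new sorted = [-17, -4, 2, 3, 6, 8, 13, 14, 20, 29]
New median = 7
Delta = 7 - 8 = -1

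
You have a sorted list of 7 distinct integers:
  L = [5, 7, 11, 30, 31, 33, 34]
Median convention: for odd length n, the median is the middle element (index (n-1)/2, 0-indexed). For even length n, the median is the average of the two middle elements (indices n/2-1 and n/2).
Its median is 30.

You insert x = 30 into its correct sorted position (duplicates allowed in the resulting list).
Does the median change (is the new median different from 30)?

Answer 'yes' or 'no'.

Answer: no

Derivation:
Old median = 30
Insert x = 30
New median = 30
Changed? no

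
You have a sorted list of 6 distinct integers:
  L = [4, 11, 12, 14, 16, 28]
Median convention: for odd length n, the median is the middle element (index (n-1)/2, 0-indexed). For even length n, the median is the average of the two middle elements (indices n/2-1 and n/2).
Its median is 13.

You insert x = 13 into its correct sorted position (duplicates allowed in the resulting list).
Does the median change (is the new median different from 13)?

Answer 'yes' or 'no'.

Answer: no

Derivation:
Old median = 13
Insert x = 13
New median = 13
Changed? no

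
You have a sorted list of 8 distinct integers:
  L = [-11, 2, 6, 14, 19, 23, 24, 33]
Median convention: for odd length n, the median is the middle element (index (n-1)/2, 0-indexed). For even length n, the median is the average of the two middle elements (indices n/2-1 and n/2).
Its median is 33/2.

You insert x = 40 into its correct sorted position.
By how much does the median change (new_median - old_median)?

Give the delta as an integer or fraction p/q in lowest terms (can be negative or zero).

Old median = 33/2
After inserting x = 40: new sorted = [-11, 2, 6, 14, 19, 23, 24, 33, 40]
New median = 19
Delta = 19 - 33/2 = 5/2

Answer: 5/2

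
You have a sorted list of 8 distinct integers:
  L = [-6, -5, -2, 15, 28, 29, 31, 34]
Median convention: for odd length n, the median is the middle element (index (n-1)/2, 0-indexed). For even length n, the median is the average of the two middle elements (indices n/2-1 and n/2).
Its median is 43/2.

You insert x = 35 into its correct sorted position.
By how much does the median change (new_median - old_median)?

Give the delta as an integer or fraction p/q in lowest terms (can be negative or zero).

Answer: 13/2

Derivation:
Old median = 43/2
After inserting x = 35: new sorted = [-6, -5, -2, 15, 28, 29, 31, 34, 35]
New median = 28
Delta = 28 - 43/2 = 13/2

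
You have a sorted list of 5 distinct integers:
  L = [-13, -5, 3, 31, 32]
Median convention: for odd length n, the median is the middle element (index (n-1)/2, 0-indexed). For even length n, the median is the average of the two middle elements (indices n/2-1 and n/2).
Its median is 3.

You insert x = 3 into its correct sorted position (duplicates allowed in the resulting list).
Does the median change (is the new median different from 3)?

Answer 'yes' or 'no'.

Answer: no

Derivation:
Old median = 3
Insert x = 3
New median = 3
Changed? no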